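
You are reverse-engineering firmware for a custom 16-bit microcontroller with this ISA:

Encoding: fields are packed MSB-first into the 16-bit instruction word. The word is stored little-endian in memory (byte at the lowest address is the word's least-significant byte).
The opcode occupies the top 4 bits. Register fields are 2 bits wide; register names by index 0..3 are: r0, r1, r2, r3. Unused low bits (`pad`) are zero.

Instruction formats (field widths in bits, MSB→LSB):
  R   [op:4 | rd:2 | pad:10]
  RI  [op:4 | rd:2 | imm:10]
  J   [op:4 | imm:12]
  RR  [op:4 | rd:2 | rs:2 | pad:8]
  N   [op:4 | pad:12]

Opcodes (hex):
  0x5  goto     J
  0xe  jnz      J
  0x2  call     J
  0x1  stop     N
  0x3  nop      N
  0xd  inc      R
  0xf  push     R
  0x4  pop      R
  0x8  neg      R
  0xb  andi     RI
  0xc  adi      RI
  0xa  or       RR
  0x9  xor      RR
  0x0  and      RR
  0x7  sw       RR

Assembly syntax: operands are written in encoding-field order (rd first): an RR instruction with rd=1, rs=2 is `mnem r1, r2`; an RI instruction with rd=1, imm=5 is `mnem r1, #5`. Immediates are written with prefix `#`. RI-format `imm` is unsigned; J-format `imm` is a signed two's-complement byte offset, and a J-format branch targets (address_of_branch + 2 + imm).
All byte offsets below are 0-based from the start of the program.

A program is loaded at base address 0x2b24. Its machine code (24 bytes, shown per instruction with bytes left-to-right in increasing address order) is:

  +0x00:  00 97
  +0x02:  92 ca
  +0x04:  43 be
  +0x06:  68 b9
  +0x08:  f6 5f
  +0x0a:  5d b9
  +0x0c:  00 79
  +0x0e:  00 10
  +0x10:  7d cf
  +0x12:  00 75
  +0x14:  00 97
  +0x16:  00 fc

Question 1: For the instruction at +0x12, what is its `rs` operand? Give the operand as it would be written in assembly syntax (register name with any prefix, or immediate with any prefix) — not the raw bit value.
r1

@+12  little-endian(00 75) = 0x7500
  top 4b → 0x7 → sw [RR]
  [11:10] rd=1 = r1
  [9:8] rs=1 = r1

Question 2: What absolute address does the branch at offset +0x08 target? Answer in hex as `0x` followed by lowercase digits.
0x2b24

off 0x08: read f6 5f as little → 0x5ff6
  opcode bits[15:12]=0x5: goto/J
  imm@[11:0]=0xff6 (s12→-10) ⇒ #-10
  target = base 0x2b24 + off 0x08 + 2 + imm -10 = 0x2b24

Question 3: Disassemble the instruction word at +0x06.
andi r2, #360

[06] 68 b9 → 0xb968
  op=0xb968>>12=0xb ⇒ andi (RI)
  rd@[11:10]=0x2 ⇒ r2
  imm@[9:0]=0x168 ⇒ #360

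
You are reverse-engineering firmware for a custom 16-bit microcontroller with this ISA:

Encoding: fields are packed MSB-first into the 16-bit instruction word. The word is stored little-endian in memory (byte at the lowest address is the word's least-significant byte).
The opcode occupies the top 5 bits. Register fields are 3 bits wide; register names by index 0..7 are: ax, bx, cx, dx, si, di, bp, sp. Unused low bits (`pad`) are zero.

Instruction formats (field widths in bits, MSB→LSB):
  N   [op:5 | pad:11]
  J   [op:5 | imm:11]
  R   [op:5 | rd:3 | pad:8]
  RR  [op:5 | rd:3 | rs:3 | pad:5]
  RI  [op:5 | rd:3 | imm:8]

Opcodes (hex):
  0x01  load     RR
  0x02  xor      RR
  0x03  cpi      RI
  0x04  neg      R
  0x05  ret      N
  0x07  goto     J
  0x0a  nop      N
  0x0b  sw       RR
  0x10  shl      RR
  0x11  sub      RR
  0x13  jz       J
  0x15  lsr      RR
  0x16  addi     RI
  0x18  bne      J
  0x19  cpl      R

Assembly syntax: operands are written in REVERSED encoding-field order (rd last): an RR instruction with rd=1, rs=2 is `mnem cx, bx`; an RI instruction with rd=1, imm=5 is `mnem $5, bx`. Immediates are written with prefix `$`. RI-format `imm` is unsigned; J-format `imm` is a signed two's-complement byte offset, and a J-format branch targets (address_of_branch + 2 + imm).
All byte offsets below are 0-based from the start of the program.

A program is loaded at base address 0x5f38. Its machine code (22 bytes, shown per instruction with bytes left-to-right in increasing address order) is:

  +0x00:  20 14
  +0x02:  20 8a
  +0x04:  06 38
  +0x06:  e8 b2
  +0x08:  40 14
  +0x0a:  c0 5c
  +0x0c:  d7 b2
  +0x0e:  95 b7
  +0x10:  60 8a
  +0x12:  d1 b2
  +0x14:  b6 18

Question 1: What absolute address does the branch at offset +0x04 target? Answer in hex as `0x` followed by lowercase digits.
0x5f44

+0x04: 06 38 ⇒ word 0x3806 (little)
  top 5b → 0x7 → goto [J]
  imm: (w>>0)&0x7ff=0x6 → $6
  target = base 0x5f38 + off 0x04 + 2 + imm 6 = 0x5f44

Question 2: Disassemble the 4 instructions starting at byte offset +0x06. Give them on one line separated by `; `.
@+06  little-endian(e8 b2) = 0xb2e8
  top 5b → 0x16 → addi [RI]
  rd@[10:8]=0x2 ⇒ cx
  imm@[7:0]=0xe8 ⇒ $232
@+08  little-endian(40 14) = 0x1440
  top 5b → 0x2 → xor [RR]
  rd@[10:8]=0x4 ⇒ si
  rs@[7:5]=0x2 ⇒ cx
@+0a  little-endian(c0 5c) = 0x5cc0
  top 5b → 0xb → sw [RR]
  rd@[10:8]=0x4 ⇒ si
  rs@[7:5]=0x6 ⇒ bp
@+0c  little-endian(d7 b2) = 0xb2d7
  top 5b → 0x16 → addi [RI]
  rd@[10:8]=0x2 ⇒ cx
  imm@[7:0]=0xd7 ⇒ $215

addi $232, cx; xor cx, si; sw bp, si; addi $215, cx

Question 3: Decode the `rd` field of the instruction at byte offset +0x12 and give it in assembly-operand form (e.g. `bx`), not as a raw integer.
cx

@+12  little-endian(d1 b2) = 0xb2d1
  top 5b → 0x16 → addi [RI]
  [10:8] rd=2 = cx
  [7:0] imm=209 = $209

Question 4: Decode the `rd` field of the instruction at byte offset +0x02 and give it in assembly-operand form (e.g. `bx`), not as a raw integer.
@+02  little-endian(20 8a) = 0x8a20
  opcode bits[15:11]=0x11: sub/RR
  rd: (w>>8)&0x7=0x2 → cx
  rs: (w>>5)&0x7=0x1 → bx

cx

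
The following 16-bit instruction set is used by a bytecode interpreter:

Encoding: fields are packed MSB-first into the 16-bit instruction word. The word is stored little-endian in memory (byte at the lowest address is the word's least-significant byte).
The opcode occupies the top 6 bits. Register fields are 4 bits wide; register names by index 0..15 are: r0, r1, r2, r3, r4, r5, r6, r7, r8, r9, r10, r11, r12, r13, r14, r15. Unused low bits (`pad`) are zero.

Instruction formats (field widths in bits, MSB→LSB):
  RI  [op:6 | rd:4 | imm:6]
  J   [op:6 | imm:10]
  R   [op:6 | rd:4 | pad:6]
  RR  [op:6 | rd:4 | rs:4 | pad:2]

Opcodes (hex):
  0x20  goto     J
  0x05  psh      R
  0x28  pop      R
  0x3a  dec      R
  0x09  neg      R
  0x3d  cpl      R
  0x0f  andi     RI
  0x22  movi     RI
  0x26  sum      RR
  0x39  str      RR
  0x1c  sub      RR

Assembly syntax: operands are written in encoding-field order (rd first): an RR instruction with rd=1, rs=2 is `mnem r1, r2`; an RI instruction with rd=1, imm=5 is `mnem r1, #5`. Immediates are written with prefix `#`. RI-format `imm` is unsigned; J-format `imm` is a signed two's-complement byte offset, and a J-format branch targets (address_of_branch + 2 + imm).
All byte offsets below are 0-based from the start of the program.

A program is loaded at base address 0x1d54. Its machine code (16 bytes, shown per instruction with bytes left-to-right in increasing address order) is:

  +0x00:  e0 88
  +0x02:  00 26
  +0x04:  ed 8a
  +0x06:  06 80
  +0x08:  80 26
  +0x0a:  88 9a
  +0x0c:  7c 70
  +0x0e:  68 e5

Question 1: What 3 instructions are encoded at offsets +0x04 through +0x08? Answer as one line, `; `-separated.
movi r11, #45; goto #6; neg r10

[04] ed 8a → 0x8aed
  opcode bits[15:10]=0x22: movi/RI
  [9:6] rd=11 = r11
  [5:0] imm=45 = #45
[06] 06 80 → 0x8006
  opcode bits[15:10]=0x20: goto/J
  [9:0] imm=6 = #6
[08] 80 26 → 0x2680
  opcode bits[15:10]=0x9: neg/R
  [9:6] rd=10 = r10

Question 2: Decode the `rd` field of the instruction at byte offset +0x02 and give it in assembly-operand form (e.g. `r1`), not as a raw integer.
[02] 00 26 → 0x2600
  opcode bits[15:10]=0x9: neg/R
  [9:6] rd=8 = r8

r8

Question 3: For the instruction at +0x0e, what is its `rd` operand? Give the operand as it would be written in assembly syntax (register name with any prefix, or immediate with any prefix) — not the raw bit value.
r5

+0x0e: 68 e5 ⇒ word 0xe568 (little)
  opcode bits[15:10]=0x39: str/RR
  rd@[9:6]=0x5 ⇒ r5
  rs@[5:2]=0xa ⇒ r10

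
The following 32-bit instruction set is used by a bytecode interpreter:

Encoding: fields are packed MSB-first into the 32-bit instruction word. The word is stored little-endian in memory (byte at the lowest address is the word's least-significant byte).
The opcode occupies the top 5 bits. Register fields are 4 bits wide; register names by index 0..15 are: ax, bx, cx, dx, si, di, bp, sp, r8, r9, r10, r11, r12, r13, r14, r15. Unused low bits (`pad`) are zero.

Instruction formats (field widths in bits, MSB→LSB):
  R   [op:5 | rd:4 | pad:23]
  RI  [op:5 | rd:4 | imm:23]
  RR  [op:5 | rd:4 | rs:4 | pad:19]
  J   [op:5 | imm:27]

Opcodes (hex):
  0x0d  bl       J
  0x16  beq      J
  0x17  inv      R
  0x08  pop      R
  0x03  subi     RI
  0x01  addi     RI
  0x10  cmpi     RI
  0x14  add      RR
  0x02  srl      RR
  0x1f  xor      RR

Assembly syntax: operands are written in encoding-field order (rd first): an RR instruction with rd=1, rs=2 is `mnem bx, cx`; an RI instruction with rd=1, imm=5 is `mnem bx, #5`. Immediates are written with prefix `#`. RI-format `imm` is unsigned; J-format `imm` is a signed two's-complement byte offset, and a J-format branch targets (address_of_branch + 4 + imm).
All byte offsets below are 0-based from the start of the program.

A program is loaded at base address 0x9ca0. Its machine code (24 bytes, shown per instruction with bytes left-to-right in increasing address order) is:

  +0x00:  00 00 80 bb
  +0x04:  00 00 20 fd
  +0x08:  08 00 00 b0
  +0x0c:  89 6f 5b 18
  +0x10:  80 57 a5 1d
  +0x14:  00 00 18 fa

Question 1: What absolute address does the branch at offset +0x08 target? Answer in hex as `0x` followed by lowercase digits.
off 0x08: read 08 00 00 b0 as little → 0xb0000008
  top 5b → 0x16 → beq [J]
  [26:0] imm=8 = #8
  target = base 0x9ca0 + off 0x08 + 4 + imm 8 = 0x9cb4

0x9cb4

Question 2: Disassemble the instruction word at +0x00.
off 0x00: read 00 00 80 bb as little → 0xbb800000
  op=0xbb800000>>27=0x17 ⇒ inv (R)
  rd: (w>>23)&0xf=0x7 → sp

inv sp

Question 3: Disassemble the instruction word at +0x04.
xor r10, si

@+04  little-endian(00 00 20 fd) = 0xfd200000
  op=0xfd200000>>27=0x1f ⇒ xor (RR)
  [26:23] rd=10 = r10
  [22:19] rs=4 = si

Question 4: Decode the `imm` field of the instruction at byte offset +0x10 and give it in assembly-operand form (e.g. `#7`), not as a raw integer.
@+10  little-endian(80 57 a5 1d) = 0x1da55780
  op=0x1da55780>>27=0x3 ⇒ subi (RI)
  [26:23] rd=11 = r11
  [22:0] imm=2447232 = #2447232

#2447232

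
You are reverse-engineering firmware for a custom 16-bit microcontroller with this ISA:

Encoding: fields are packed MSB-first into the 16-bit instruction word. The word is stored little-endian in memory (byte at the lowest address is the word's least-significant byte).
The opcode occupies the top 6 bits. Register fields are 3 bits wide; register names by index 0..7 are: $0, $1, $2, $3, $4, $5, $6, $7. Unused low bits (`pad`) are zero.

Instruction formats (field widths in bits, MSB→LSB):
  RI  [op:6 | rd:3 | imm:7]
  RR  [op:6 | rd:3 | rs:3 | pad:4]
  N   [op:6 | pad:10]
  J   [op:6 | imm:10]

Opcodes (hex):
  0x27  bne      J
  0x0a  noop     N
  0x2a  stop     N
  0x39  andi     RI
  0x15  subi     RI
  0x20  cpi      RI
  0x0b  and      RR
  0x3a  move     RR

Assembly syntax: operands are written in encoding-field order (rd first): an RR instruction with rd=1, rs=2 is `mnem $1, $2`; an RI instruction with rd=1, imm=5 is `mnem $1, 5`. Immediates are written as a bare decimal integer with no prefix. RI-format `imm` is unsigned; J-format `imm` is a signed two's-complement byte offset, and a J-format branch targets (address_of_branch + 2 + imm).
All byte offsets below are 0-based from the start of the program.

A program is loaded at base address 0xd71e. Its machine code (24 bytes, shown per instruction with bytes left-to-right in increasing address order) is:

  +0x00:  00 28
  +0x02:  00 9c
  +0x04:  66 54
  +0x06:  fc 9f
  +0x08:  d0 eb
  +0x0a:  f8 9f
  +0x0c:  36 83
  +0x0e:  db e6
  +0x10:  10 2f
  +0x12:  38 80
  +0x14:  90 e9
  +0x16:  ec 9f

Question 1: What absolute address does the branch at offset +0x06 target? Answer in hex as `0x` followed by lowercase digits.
off 0x06: read fc 9f as little → 0x9ffc
  opcode bits[15:10]=0x27: bne/J
  imm: (w>>0)&0x3ff=0x3fc (s10→-4) → -4
  target = base 0xd71e + off 0x06 + 2 + imm -4 = 0xd722

0xd722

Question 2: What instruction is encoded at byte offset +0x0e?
andi $5, 91

@+0e  little-endian(db e6) = 0xe6db
  opcode bits[15:10]=0x39: andi/RI
  rd: (w>>7)&0x7=0x5 → $5
  imm: (w>>0)&0x7f=0x5b → 91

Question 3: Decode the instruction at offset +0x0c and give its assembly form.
[0c] 36 83 → 0x8336
  opcode bits[15:10]=0x20: cpi/RI
  [9:7] rd=6 = $6
  [6:0] imm=54 = 54

cpi $6, 54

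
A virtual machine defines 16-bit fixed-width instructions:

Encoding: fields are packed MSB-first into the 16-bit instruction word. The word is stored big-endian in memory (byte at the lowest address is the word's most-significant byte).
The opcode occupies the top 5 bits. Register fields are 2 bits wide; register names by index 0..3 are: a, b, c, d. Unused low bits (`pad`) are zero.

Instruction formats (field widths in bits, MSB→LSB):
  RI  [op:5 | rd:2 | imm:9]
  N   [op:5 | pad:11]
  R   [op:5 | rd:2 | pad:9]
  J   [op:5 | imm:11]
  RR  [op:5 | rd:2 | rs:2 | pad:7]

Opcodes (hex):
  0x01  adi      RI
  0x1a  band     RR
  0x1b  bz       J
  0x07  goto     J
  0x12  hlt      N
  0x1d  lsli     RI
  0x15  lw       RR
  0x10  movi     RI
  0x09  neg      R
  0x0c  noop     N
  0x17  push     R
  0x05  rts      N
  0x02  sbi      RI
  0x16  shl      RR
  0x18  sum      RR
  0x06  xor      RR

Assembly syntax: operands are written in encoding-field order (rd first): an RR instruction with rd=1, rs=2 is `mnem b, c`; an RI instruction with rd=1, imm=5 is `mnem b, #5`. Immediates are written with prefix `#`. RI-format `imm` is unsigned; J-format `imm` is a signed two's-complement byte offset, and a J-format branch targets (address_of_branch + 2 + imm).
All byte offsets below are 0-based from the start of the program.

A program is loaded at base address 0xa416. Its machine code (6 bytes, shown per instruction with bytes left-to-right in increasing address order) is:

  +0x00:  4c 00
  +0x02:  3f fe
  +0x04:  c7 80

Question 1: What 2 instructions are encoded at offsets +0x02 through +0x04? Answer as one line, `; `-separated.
goto #-2; sum d, d

+0x02: 3f fe ⇒ word 0x3ffe (big)
  op=0x3ffe>>11=0x7 ⇒ goto (J)
  [10:0] imm=2046 (s11→-2) = #-2
+0x04: c7 80 ⇒ word 0xc780 (big)
  op=0xc780>>11=0x18 ⇒ sum (RR)
  [10:9] rd=3 = d
  [8:7] rs=3 = d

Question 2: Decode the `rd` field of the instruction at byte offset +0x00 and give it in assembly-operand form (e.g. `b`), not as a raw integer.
[00] 4c 00 → 0x4c00
  opcode bits[15:11]=0x9: neg/R
  [10:9] rd=2 = c

c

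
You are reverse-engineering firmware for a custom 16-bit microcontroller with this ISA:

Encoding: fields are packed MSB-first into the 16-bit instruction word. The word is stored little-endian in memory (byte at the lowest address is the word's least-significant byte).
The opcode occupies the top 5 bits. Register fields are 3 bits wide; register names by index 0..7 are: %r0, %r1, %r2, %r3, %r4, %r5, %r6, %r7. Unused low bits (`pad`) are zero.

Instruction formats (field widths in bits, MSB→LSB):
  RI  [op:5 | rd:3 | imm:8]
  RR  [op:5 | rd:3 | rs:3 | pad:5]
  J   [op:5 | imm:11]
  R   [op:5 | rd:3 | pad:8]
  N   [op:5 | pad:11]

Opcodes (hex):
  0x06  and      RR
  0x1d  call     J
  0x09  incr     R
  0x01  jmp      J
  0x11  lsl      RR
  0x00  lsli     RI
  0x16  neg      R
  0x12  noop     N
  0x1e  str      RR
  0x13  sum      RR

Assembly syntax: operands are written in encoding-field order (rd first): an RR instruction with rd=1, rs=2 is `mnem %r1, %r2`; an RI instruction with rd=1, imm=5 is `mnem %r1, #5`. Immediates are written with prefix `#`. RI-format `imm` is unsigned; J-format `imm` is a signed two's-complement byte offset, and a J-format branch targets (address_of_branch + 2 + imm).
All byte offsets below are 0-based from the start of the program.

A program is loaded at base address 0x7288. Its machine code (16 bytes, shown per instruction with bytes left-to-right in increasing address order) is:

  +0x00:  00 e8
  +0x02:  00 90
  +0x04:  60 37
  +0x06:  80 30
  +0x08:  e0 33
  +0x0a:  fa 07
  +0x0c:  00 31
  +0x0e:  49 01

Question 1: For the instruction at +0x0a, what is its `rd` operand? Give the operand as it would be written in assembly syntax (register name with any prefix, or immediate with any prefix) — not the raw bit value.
%r7

+0x0a: fa 07 ⇒ word 0x07fa (little)
  top 5b → 0x0 → lsli [RI]
  rd@[10:8]=0x7 ⇒ %r7
  imm@[7:0]=0xfa ⇒ #250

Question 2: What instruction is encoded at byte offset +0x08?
and %r3, %r7

[08] e0 33 → 0x33e0
  top 5b → 0x6 → and [RR]
  [10:8] rd=3 = %r3
  [7:5] rs=7 = %r7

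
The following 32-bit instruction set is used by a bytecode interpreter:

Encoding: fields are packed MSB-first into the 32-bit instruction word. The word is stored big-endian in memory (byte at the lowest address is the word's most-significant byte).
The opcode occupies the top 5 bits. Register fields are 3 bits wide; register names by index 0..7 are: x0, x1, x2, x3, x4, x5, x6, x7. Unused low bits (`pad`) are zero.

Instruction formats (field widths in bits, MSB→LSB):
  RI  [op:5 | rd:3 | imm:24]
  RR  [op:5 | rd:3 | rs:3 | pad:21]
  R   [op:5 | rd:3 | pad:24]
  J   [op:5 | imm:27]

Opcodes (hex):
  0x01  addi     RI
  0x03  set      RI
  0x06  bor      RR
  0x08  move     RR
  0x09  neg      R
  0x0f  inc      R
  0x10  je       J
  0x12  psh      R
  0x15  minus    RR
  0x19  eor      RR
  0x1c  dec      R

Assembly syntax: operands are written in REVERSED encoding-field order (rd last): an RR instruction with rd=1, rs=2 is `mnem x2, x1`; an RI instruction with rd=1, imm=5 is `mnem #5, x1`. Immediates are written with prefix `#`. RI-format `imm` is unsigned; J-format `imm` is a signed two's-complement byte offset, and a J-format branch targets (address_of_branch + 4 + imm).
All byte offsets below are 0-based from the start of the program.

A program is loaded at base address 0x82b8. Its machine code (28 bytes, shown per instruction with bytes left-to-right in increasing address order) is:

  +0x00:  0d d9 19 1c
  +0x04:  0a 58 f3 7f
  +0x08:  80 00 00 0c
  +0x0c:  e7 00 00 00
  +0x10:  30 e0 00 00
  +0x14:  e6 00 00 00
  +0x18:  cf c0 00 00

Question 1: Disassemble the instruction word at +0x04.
addi #5829503, x2

[04] 0a 58 f3 7f → 0x0a58f37f
  top 5b → 0x1 → addi [RI]
  rd: (w>>24)&0x7=0x2 → x2
  imm: (w>>0)&0xffffff=0x58f37f → #5829503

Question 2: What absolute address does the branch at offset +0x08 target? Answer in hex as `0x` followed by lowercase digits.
@+08  big-endian(80 00 00 0c) = 0x8000000c
  op=0x8000000c>>27=0x10 ⇒ je (J)
  imm@[26:0]=0xc ⇒ #12
  target = base 0x82b8 + off 0x08 + 4 + imm 12 = 0x82d0

0x82d0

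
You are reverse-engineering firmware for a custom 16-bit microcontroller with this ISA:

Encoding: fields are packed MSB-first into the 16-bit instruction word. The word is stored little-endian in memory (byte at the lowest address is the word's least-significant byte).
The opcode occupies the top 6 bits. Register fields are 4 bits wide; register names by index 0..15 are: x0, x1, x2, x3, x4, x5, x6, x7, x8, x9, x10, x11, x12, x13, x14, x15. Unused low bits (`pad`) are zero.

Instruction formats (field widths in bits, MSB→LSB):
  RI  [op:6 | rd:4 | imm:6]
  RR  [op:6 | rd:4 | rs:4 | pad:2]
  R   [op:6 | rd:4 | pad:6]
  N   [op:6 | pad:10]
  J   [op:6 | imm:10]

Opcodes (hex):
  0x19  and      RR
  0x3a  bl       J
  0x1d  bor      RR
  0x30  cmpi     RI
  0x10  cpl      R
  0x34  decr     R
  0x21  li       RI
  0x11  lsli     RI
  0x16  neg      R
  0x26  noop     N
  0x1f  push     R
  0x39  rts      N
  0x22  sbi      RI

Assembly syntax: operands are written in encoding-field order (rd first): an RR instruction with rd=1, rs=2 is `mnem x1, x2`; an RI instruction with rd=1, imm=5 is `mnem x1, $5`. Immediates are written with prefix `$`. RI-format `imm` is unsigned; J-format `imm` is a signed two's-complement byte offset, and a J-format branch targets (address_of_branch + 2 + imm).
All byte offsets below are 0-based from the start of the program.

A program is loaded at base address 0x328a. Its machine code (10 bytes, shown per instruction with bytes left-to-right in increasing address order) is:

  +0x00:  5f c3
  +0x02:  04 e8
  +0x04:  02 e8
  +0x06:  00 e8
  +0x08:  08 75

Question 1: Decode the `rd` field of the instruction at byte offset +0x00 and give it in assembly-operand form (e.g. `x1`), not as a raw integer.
+0x00: 5f c3 ⇒ word 0xc35f (little)
  opcode bits[15:10]=0x30: cmpi/RI
  rd@[9:6]=0xd ⇒ x13
  imm@[5:0]=0x1f ⇒ $31

x13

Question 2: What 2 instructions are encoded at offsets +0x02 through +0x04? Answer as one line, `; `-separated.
@+02  little-endian(04 e8) = 0xe804
  op=0xe804>>10=0x3a ⇒ bl (J)
  imm: (w>>0)&0x3ff=0x4 → $4
@+04  little-endian(02 e8) = 0xe802
  op=0xe802>>10=0x3a ⇒ bl (J)
  imm: (w>>0)&0x3ff=0x2 → $2

bl $4; bl $2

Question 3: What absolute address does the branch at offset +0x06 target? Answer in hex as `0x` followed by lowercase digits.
0x3292

+0x06: 00 e8 ⇒ word 0xe800 (little)
  op=0xe800>>10=0x3a ⇒ bl (J)
  [9:0] imm=0 = $0
  target = base 0x328a + off 0x06 + 2 + imm 0 = 0x3292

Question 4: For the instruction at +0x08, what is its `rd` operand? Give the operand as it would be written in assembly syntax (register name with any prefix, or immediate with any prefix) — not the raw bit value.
off 0x08: read 08 75 as little → 0x7508
  top 6b → 0x1d → bor [RR]
  rd@[9:6]=0x4 ⇒ x4
  rs@[5:2]=0x2 ⇒ x2

x4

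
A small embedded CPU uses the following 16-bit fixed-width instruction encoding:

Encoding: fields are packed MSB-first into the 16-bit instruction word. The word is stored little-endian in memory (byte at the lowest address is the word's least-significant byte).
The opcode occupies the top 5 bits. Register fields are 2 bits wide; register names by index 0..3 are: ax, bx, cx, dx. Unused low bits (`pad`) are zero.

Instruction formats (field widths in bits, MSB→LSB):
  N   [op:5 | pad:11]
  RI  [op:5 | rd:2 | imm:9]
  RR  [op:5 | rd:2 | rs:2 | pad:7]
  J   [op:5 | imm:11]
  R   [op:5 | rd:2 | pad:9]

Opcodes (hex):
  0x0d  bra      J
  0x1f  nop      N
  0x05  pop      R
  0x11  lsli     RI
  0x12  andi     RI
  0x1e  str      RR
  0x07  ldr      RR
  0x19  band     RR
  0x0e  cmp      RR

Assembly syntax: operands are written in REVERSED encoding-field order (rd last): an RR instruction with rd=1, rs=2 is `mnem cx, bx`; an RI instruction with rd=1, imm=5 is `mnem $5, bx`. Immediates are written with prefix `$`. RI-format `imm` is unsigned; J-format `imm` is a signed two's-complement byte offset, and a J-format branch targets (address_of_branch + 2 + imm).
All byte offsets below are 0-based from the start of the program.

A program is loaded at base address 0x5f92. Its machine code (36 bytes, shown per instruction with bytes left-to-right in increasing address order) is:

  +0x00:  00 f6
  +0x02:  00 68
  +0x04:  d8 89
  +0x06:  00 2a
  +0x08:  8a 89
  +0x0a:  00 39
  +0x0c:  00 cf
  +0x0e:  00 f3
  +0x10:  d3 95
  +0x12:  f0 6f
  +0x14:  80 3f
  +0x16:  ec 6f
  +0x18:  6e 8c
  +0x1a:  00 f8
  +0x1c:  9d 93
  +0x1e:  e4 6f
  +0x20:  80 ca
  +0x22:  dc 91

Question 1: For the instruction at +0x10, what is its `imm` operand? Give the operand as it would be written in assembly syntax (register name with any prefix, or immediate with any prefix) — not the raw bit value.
$467

[10] d3 95 → 0x95d3
  top 5b → 0x12 → andi [RI]
  rd: (w>>9)&0x3=0x2 → cx
  imm: (w>>0)&0x1ff=0x1d3 → $467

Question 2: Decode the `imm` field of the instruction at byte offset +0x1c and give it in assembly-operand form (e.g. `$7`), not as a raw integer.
$413

+0x1c: 9d 93 ⇒ word 0x939d (little)
  top 5b → 0x12 → andi [RI]
  rd@[10:9]=0x1 ⇒ bx
  imm@[8:0]=0x19d ⇒ $413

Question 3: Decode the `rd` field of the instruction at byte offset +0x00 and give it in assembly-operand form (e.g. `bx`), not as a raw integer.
+0x00: 00 f6 ⇒ word 0xf600 (little)
  top 5b → 0x1e → str [RR]
  rd: (w>>9)&0x3=0x3 → dx
  rs: (w>>7)&0x3=0x0 → ax

dx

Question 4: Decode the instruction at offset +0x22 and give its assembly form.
andi $476, ax

@+22  little-endian(dc 91) = 0x91dc
  top 5b → 0x12 → andi [RI]
  rd@[10:9]=0x0 ⇒ ax
  imm@[8:0]=0x1dc ⇒ $476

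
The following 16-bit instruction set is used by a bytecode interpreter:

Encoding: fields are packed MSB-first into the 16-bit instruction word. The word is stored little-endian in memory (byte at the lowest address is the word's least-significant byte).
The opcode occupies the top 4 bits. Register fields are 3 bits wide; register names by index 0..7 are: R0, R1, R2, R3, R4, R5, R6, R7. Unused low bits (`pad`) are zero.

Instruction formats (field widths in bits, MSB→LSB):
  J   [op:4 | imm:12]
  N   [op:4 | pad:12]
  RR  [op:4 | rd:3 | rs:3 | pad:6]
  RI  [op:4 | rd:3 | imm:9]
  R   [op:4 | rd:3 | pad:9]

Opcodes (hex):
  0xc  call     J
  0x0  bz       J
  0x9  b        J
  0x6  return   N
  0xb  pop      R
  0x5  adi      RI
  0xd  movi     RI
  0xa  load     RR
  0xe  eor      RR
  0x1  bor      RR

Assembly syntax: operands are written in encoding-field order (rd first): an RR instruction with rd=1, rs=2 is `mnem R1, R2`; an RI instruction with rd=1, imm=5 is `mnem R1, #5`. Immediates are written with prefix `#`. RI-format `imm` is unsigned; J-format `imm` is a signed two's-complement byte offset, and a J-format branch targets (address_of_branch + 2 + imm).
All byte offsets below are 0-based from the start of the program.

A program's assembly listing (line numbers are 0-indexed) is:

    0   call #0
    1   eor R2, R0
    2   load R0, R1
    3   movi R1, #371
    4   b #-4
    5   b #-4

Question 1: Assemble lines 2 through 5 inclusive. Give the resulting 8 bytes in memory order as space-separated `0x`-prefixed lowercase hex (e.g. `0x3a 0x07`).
line 2 (load): pack op=0xa:4|rd=0:3|rs=1:3|pad=0:6 = 0xa040; little→ 40 a0
line 3 (movi): pack op=0xd:4|rd=1:3|imm=371:9 = 0xd373; little→ 73 d3
line 4 (b): pack op=0x9:4|imm=-4:12 = 0x9ffc; little→ fc 9f
line 5 (b): pack op=0x9:4|imm=-4:12 = 0x9ffc; little→ fc 9f

0x40 0xa0 0x73 0xd3 0xfc 0x9f 0xfc 0x9f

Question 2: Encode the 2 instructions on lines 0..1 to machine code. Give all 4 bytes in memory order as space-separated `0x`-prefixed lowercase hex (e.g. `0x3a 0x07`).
0x00 0xc0 0x00 0xe4

line 0 (call): pack op=0xc:4|imm=0:12 = 0xc000; little→ 00 c0
line 1 (eor): pack op=0xe:4|rd=2:3|rs=0:3|pad=0:6 = 0xe400; little→ 00 e4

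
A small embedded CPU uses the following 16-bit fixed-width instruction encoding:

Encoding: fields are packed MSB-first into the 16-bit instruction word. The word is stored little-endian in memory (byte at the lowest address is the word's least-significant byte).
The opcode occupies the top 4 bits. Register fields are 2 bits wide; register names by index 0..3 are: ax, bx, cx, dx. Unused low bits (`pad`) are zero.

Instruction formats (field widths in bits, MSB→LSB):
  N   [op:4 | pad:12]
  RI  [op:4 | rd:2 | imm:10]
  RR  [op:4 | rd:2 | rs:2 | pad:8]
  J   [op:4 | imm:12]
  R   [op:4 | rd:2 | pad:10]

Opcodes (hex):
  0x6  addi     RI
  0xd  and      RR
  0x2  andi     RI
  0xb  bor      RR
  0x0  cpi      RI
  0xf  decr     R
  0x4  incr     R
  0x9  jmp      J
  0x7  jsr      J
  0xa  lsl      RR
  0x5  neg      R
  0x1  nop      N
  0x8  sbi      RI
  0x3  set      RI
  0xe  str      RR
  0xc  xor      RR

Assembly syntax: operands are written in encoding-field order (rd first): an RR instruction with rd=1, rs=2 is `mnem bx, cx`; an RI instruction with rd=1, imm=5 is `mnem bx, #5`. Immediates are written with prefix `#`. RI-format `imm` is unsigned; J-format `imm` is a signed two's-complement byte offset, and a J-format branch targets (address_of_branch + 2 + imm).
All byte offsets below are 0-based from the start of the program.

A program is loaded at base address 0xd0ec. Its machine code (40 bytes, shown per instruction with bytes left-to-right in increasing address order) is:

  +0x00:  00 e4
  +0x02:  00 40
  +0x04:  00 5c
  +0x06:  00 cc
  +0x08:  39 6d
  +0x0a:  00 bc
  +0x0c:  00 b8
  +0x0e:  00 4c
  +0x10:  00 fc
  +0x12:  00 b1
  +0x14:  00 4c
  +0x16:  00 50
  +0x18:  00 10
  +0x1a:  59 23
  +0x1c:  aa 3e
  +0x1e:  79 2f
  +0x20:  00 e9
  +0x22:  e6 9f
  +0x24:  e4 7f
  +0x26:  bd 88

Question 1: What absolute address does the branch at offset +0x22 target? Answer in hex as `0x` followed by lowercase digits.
off 0x22: read e6 9f as little → 0x9fe6
  top 4b → 0x9 → jmp [J]
  imm: (w>>0)&0xfff=0xfe6 (s12→-26) → #-26
  target = base 0xd0ec + off 0x22 + 2 + imm -26 = 0xd0f6

0xd0f6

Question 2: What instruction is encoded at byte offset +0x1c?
set dx, #682

+0x1c: aa 3e ⇒ word 0x3eaa (little)
  top 4b → 0x3 → set [RI]
  rd@[11:10]=0x3 ⇒ dx
  imm@[9:0]=0x2aa ⇒ #682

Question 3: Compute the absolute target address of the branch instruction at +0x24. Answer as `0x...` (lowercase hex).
off 0x24: read e4 7f as little → 0x7fe4
  opcode bits[15:12]=0x7: jsr/J
  [11:0] imm=4068 (s12→-28) = #-28
  target = base 0xd0ec + off 0x24 + 2 + imm -28 = 0xd0f6

0xd0f6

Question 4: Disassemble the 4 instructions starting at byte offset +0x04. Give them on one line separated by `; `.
neg dx; xor dx, ax; addi dx, #313; bor dx, ax

+0x04: 00 5c ⇒ word 0x5c00 (little)
  top 4b → 0x5 → neg [R]
  [11:10] rd=3 = dx
+0x06: 00 cc ⇒ word 0xcc00 (little)
  top 4b → 0xc → xor [RR]
  [11:10] rd=3 = dx
  [9:8] rs=0 = ax
+0x08: 39 6d ⇒ word 0x6d39 (little)
  top 4b → 0x6 → addi [RI]
  [11:10] rd=3 = dx
  [9:0] imm=313 = #313
+0x0a: 00 bc ⇒ word 0xbc00 (little)
  top 4b → 0xb → bor [RR]
  [11:10] rd=3 = dx
  [9:8] rs=0 = ax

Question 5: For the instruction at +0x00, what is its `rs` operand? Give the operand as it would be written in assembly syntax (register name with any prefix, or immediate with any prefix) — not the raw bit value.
off 0x00: read 00 e4 as little → 0xe400
  top 4b → 0xe → str [RR]
  [11:10] rd=1 = bx
  [9:8] rs=0 = ax

ax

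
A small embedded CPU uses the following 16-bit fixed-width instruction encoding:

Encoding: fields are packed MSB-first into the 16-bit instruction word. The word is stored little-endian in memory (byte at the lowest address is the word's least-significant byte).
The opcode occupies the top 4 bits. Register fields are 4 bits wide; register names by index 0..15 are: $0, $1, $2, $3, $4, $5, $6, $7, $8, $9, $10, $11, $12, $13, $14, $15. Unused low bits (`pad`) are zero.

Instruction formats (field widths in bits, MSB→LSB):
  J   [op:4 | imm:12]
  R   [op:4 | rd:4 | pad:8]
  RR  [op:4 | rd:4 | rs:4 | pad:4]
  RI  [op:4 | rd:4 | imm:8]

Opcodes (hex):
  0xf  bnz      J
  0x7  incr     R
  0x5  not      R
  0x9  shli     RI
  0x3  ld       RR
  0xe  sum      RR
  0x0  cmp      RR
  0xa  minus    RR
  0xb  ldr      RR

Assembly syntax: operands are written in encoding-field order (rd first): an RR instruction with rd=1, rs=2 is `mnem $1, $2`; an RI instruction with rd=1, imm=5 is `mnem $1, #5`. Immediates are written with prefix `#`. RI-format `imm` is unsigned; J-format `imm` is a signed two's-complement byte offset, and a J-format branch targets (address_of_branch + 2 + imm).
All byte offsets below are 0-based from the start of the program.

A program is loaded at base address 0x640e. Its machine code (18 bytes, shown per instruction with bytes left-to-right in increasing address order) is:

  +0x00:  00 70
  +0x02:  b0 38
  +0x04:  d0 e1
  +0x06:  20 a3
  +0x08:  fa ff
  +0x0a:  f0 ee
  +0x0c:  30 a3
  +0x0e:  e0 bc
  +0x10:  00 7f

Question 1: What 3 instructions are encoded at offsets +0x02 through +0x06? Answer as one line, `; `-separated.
ld $8, $11; sum $1, $13; minus $3, $2

@+02  little-endian(b0 38) = 0x38b0
  opcode bits[15:12]=0x3: ld/RR
  rd@[11:8]=0x8 ⇒ $8
  rs@[7:4]=0xb ⇒ $11
@+04  little-endian(d0 e1) = 0xe1d0
  opcode bits[15:12]=0xe: sum/RR
  rd@[11:8]=0x1 ⇒ $1
  rs@[7:4]=0xd ⇒ $13
@+06  little-endian(20 a3) = 0xa320
  opcode bits[15:12]=0xa: minus/RR
  rd@[11:8]=0x3 ⇒ $3
  rs@[7:4]=0x2 ⇒ $2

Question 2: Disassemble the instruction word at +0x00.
incr $0

+0x00: 00 70 ⇒ word 0x7000 (little)
  op=0x7000>>12=0x7 ⇒ incr (R)
  [11:8] rd=0 = $0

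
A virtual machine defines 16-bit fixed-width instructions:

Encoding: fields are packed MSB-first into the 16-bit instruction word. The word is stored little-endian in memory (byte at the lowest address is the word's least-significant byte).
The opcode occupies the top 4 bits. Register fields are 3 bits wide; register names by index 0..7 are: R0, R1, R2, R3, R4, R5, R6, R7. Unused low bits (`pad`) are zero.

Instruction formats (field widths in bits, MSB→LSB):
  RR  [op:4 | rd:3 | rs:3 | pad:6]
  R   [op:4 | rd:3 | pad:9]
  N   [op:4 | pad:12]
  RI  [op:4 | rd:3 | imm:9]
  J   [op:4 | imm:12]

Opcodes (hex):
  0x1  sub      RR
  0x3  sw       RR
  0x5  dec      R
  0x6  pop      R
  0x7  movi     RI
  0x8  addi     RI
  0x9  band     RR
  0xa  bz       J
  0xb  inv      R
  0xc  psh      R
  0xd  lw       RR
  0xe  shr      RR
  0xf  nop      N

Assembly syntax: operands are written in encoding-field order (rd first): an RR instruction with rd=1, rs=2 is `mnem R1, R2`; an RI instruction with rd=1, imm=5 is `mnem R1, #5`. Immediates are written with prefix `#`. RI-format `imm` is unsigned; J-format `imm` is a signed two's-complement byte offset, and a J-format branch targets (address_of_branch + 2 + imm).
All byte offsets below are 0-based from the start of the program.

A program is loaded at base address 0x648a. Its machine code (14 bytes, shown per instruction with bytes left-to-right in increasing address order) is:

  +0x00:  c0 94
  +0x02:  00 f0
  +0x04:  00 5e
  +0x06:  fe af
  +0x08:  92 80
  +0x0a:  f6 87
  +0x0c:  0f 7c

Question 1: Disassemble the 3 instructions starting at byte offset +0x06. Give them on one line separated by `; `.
[06] fe af → 0xaffe
  op=0xaffe>>12=0xa ⇒ bz (J)
  imm: (w>>0)&0xfff=0xffe (s12→-2) → #-2
[08] 92 80 → 0x8092
  op=0x8092>>12=0x8 ⇒ addi (RI)
  rd: (w>>9)&0x7=0x0 → R0
  imm: (w>>0)&0x1ff=0x92 → #146
[0a] f6 87 → 0x87f6
  op=0x87f6>>12=0x8 ⇒ addi (RI)
  rd: (w>>9)&0x7=0x3 → R3
  imm: (w>>0)&0x1ff=0x1f6 → #502

bz #-2; addi R0, #146; addi R3, #502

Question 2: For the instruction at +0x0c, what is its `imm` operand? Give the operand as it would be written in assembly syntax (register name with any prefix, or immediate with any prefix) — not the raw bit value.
#15

@+0c  little-endian(0f 7c) = 0x7c0f
  opcode bits[15:12]=0x7: movi/RI
  rd@[11:9]=0x6 ⇒ R6
  imm@[8:0]=0xf ⇒ #15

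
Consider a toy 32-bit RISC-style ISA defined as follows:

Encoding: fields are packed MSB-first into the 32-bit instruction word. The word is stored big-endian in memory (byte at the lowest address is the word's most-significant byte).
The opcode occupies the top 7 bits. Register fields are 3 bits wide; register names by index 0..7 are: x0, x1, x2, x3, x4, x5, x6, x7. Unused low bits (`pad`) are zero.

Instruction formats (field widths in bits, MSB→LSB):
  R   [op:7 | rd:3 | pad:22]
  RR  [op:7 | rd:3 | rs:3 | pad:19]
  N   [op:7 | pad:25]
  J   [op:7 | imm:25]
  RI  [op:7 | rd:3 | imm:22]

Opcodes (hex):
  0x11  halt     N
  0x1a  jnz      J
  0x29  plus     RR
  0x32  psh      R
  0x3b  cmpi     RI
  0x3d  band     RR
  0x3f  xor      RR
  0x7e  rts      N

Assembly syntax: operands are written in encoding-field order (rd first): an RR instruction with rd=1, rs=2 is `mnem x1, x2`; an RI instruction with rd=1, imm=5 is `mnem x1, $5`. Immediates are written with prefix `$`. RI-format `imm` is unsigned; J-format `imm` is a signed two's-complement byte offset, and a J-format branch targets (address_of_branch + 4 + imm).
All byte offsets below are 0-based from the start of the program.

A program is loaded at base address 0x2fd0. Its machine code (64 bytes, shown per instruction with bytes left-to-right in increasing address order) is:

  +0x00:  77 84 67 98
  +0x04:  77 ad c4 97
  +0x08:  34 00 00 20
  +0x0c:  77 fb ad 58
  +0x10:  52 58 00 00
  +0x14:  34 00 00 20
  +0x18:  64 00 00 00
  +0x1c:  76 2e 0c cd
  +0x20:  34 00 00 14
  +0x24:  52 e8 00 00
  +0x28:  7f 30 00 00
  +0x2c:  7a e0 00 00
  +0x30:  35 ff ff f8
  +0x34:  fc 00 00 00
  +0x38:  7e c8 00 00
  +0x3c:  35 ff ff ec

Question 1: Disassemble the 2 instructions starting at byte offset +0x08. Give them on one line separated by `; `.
off 0x08: read 34 00 00 20 as big → 0x34000020
  opcode bits[31:25]=0x1a: jnz/J
  imm@[24:0]=0x20 ⇒ $32
off 0x0c: read 77 fb ad 58 as big → 0x77fbad58
  opcode bits[31:25]=0x3b: cmpi/RI
  rd@[24:22]=0x7 ⇒ x7
  imm@[21:0]=0x3bad58 ⇒ $3911000

jnz $32; cmpi x7, $3911000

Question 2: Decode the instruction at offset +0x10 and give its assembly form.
plus x1, x3

+0x10: 52 58 00 00 ⇒ word 0x52580000 (big)
  top 7b → 0x29 → plus [RR]
  rd: (w>>22)&0x7=0x1 → x1
  rs: (w>>19)&0x7=0x3 → x3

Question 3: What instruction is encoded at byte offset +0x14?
[14] 34 00 00 20 → 0x34000020
  opcode bits[31:25]=0x1a: jnz/J
  [24:0] imm=32 = $32

jnz $32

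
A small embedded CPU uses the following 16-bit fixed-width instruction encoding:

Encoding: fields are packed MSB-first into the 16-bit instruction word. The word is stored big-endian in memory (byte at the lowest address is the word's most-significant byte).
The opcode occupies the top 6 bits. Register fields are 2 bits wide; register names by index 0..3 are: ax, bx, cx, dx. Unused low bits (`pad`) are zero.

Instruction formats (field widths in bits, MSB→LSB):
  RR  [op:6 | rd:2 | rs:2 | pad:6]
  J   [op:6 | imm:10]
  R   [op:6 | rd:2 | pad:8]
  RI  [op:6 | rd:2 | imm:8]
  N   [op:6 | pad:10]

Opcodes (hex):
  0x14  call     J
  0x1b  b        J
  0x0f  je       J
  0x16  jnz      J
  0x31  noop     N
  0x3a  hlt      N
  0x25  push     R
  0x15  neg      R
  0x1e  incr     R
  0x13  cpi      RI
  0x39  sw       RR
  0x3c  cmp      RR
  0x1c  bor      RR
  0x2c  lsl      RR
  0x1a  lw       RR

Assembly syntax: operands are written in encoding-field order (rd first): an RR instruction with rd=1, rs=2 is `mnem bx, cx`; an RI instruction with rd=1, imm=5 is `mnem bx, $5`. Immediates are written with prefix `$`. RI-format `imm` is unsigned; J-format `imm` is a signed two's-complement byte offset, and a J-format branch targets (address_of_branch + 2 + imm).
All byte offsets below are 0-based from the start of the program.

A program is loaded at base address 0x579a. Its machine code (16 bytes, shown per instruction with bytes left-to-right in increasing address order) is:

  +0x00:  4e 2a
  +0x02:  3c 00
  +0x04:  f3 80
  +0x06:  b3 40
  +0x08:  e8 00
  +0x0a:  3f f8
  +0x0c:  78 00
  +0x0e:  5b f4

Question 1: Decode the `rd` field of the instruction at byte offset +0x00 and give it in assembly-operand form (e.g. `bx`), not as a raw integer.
off 0x00: read 4e 2a as big → 0x4e2a
  opcode bits[15:10]=0x13: cpi/RI
  [9:8] rd=2 = cx
  [7:0] imm=42 = $42

cx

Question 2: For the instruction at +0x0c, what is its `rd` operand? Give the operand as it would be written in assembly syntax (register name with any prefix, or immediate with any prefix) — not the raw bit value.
ax

off 0x0c: read 78 00 as big → 0x7800
  opcode bits[15:10]=0x1e: incr/R
  rd: (w>>8)&0x3=0x0 → ax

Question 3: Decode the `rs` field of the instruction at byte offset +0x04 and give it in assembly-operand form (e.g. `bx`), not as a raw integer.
+0x04: f3 80 ⇒ word 0xf380 (big)
  op=0xf380>>10=0x3c ⇒ cmp (RR)
  [9:8] rd=3 = dx
  [7:6] rs=2 = cx

cx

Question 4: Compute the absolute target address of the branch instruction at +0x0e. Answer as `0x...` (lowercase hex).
0x579e

[0e] 5b f4 → 0x5bf4
  op=0x5bf4>>10=0x16 ⇒ jnz (J)
  imm@[9:0]=0x3f4 (s10→-12) ⇒ $-12
  target = base 0x579a + off 0x0e + 2 + imm -12 = 0x579e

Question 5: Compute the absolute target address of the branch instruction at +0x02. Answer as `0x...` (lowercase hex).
[02] 3c 00 → 0x3c00
  top 6b → 0xf → je [J]
  [9:0] imm=0 = $0
  target = base 0x579a + off 0x02 + 2 + imm 0 = 0x579e

0x579e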